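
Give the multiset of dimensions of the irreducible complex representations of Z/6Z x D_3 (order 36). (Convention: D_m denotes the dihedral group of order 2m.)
Dimensions: 1, 1, 1, 1, 1, 1, 1, 1, 1, 1, 1, 1, 2, 2, 2, 2, 2, 2

Explanation: There are 18 irreducibles (= number of conjugacy classes). Their dimensions d_i satisfy sum d_i^2 = |G| = 36: 1 + 1 + 1 + 1 + 1 + 1 + 1 + 1 + 1 + 1 + 1 + 1 + 4 + 4 + 4 + 4 + 4 + 4 = 36. (For the product with Z/6Z: each of the 6 1-dim characters of Z/6Z tensors with each irrep of D_3, giving 6 copies of each D_3-dimension.)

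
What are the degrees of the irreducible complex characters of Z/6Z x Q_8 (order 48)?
Dimensions: 1, 1, 1, 1, 1, 1, 1, 1, 1, 1, 1, 1, 1, 1, 1, 1, 1, 1, 1, 1, 1, 1, 1, 1, 2, 2, 2, 2, 2, 2

Argument: There are 30 irreducibles (= number of conjugacy classes). Their dimensions d_i satisfy sum d_i^2 = |G| = 48: 1 + 1 + 1 + 1 + 1 + 1 + 1 + 1 + 1 + 1 + 1 + 1 + 1 + 1 + 1 + 1 + 1 + 1 + 1 + 1 + 1 + 1 + 1 + 1 + 4 + 4 + 4 + 4 + 4 + 4 = 48. (For the product with Z/6Z: each of the 6 1-dim characters of Z/6Z tensors with each irrep of Q_8, giving 6 copies of each Q_8-dimension.)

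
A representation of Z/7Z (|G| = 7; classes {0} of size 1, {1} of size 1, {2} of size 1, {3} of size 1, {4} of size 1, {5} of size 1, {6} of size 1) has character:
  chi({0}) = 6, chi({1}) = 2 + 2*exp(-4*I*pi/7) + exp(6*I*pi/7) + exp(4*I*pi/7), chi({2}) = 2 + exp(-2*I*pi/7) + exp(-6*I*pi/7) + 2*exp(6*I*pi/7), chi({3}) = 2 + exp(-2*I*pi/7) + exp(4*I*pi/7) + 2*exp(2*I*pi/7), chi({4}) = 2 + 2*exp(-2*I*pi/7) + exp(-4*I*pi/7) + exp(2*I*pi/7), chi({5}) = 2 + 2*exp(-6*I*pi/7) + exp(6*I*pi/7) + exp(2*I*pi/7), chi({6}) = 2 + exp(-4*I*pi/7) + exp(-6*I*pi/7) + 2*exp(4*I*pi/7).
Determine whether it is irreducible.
Not irreducible (reducible): <chi, chi> = 10 > 1.

Why: <chi, chi> = (1/|G|) sum_C |C| * |chi(C)|^2 = (1/7)[1*|6|^2 + 1*|2 + 2*exp(-4*I*pi/7) + exp(6*I*pi/7) + exp(4*I*pi/7)|^2 + 1*|2 + exp(-2*I*pi/7) + exp(-6*I*pi/7) + 2*exp(6*I*pi/7)|^2 + 1*|2 + exp(-2*I*pi/7) + exp(4*I*pi/7) + 2*exp(2*I*pi/7)|^2 + 1*|2 + 2*exp(-2*I*pi/7) + exp(-4*I*pi/7) + exp(2*I*pi/7)|^2 + 1*|2 + 2*exp(-6*I*pi/7) + exp(6*I*pi/7) + exp(2*I*pi/7)|^2 + 1*|2 + exp(-4*I*pi/7) + exp(-6*I*pi/7) + 2*exp(4*I*pi/7)|^2]
  = (1/7)[(36) + (10 + 8*exp(-4*I*pi/7) + 4*exp(-6*I*pi/7) + exp(-2*I*pi/7) + exp(2*I*pi/7) + 4*exp(6*I*pi/7) + 8*exp(4*I*pi/7)) + (10 + 8*exp(-6*I*pi/7) + 4*exp(-2*I*pi/7) + exp(-4*I*pi/7) + exp(4*I*pi/7) + 4*exp(2*I*pi/7) + 8*exp(6*I*pi/7)) + (10 + 8*exp(-2*I*pi/7) + 4*exp(-4*I*pi/7) + exp(-6*I*pi/7) + exp(6*I*pi/7) + 4*exp(4*I*pi/7) + 8*exp(2*I*pi/7)) + (10 + 8*exp(-2*I*pi/7) + 4*exp(-4*I*pi/7) + exp(-6*I*pi/7) + exp(6*I*pi/7) + 4*exp(4*I*pi/7) + 8*exp(2*I*pi/7)) + (10 + 8*exp(-6*I*pi/7) + 4*exp(-2*I*pi/7) + exp(-4*I*pi/7) + exp(4*I*pi/7) + 4*exp(2*I*pi/7) + 8*exp(6*I*pi/7)) + (10 + 8*exp(-4*I*pi/7) + 4*exp(-6*I*pi/7) + exp(-2*I*pi/7) + exp(2*I*pi/7) + 4*exp(6*I*pi/7) + 8*exp(4*I*pi/7))] = 70/7 = 10.
(Exp terms are combined using exp(i*s)*conj(exp(i*t)) = exp(i*(s-t)), and sums of them are collapsed using the identity that for every m > 1 the m distinct m-th roots of unity sum to 0, e.g. 1 + exp(2*I*pi/3) + exp(-2*I*pi/3) = 0.)
A character is irreducible iff <chi, chi> = 1, so this representation is reducible.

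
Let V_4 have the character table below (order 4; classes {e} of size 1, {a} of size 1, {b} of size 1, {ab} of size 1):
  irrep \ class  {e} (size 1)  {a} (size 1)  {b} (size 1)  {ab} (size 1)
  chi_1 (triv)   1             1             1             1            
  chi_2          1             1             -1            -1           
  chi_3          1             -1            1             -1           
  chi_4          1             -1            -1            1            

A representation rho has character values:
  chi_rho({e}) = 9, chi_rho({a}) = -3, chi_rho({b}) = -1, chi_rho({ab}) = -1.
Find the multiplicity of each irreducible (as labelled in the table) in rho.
Multiplicities: chi_1: 1, chi_2: 2, chi_3: 3, chi_4: 3.

Proof sketch: Use <chi_rho, chi> = (1/|G|) sum_C |C| * chi_rho(C) * conj(chi(C)) with |G| = 4 for each irreducible chi in the table:
  <chi_rho, chi_1> = (1/4)[1*(9)*conj(1) + 1*(-3)*conj(1) + 1*(-1)*conj(1) + 1*(-1)*conj(1)]
      = (1/4)[(9) + (-3) + (-1) + (-1)] = 4/4 = 1
  <chi_rho, chi_2> = (1/4)[1*(9)*conj(1) + 1*(-3)*conj(1) + 1*(-1)*conj(-1) + 1*(-1)*conj(-1)]
      = (1/4)[(9) + (-3) + (1) + (1)] = 8/4 = 2
  <chi_rho, chi_3> = (1/4)[1*(9)*conj(1) + 1*(-3)*conj(-1) + 1*(-1)*conj(1) + 1*(-1)*conj(-1)]
      = (1/4)[(9) + (3) + (-1) + (1)] = 12/4 = 3
  <chi_rho, chi_4> = (1/4)[1*(9)*conj(1) + 1*(-3)*conj(-1) + 1*(-1)*conj(-1) + 1*(-1)*conj(1)]
      = (1/4)[(9) + (3) + (1) + (-1)] = 12/4 = 3
Dimension check: dim(rho) = sum (mult * dim) = 1*1 + 2*1 + 3*1 + 3*1 = 9 = chi_rho(e) = 9.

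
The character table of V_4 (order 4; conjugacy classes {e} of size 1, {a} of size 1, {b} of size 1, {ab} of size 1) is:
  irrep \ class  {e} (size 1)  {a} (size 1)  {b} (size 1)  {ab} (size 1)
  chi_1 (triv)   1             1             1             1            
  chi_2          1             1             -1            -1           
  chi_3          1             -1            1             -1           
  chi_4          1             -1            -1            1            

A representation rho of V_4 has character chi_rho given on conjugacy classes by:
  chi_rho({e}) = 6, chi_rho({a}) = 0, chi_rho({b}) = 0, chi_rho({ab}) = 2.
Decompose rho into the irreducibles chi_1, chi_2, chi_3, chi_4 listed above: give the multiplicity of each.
Multiplicities: chi_1: 2, chi_2: 1, chi_3: 1, chi_4: 2.

Working: Use <chi_rho, chi> = (1/|G|) sum_C |C| * chi_rho(C) * conj(chi(C)) with |G| = 4 for each irreducible chi in the table:
  <chi_rho, chi_1> = (1/4)[1*(6)*conj(1) + 1*(0)*conj(1) + 1*(0)*conj(1) + 1*(2)*conj(1)]
      = (1/4)[(6) + (0) + (0) + (2)] = 8/4 = 2
  <chi_rho, chi_2> = (1/4)[1*(6)*conj(1) + 1*(0)*conj(1) + 1*(0)*conj(-1) + 1*(2)*conj(-1)]
      = (1/4)[(6) + (0) + (0) + (-2)] = 4/4 = 1
  <chi_rho, chi_3> = (1/4)[1*(6)*conj(1) + 1*(0)*conj(-1) + 1*(0)*conj(1) + 1*(2)*conj(-1)]
      = (1/4)[(6) + (0) + (0) + (-2)] = 4/4 = 1
  <chi_rho, chi_4> = (1/4)[1*(6)*conj(1) + 1*(0)*conj(-1) + 1*(0)*conj(-1) + 1*(2)*conj(1)]
      = (1/4)[(6) + (0) + (0) + (2)] = 8/4 = 2
Dimension check: dim(rho) = sum (mult * dim) = 2*1 + 1*1 + 1*1 + 2*1 = 6 = chi_rho(e) = 6.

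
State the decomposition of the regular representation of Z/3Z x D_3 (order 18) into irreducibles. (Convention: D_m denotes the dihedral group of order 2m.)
Each irreducible V_i of dimension d_i appears with multiplicity d_i, i.e. rho_reg = (direct sum over all irreducibles V_i) d_i V_i. The irreducible dimensions for Z/3Z x D_3 are 1, 1, 1, 1, 1, 1, 2, 2, 2: 6 irreducibles of dimension 1, each with multiplicity 1; 3 irreducibles of dimension 2, each with multiplicity 2. Total dimension 6*1*1 + 3*2*2 = 18 = |G|.

Proof sketch: General theorem: in the regular representation of a finite group G, each irreducible appears with multiplicity equal to its dimension. Check: dim(rho_reg) = sum d_i^2 = 1 + 1 + 1 + 1 + 1 + 1 + 4 + 4 + 4 = 18 = |G|.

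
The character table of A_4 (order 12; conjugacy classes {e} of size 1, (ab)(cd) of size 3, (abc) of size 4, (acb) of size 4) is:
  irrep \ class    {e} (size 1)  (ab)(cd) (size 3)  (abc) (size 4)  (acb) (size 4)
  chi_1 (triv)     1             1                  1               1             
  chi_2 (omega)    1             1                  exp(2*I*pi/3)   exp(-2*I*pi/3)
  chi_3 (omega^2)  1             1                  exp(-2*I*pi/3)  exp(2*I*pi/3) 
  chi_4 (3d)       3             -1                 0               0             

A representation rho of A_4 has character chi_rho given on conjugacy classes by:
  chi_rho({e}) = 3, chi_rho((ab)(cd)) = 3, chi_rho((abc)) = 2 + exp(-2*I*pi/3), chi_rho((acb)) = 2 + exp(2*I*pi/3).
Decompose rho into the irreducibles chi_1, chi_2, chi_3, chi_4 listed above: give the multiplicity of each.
Multiplicities: chi_1: 2, chi_2: 0, chi_3: 1, chi_4: 0.

Argument: Use <chi_rho, chi> = (1/|G|) sum_C |C| * chi_rho(C) * conj(chi(C)) with |G| = 12 for each irreducible chi in the table:
  <chi_rho, chi_1> = (1/12)[1*(3)*conj(1) + 3*(3)*conj(1) + 4*(2 + exp(-2*I*pi/3))*conj(1) + 4*(2 + exp(2*I*pi/3))*conj(1)]
      = (1/12)[(3) + (9) + (8 + 4*exp(-2*I*pi/3)) + (8 + 4*exp(2*I*pi/3))] = 24/12 = 2
  <chi_rho, chi_2> = (1/12)[1*(3)*conj(1) + 3*(3)*conj(1) + 4*(2 + exp(-2*I*pi/3))*conj(exp(2*I*pi/3)) + 4*(2 + exp(2*I*pi/3))*conj(exp(-2*I*pi/3))]
      = (1/12)[(3) + (9) + (8*exp(-2*I*pi/3) + 4*exp(2*I*pi/3)) + (4*exp(-2*I*pi/3) + 8*exp(2*I*pi/3))] = 0/12 = 0
  <chi_rho, chi_3> = (1/12)[1*(3)*conj(1) + 3*(3)*conj(1) + 4*(2 + exp(-2*I*pi/3))*conj(exp(-2*I*pi/3)) + 4*(2 + exp(2*I*pi/3))*conj(exp(2*I*pi/3))]
      = (1/12)[(3) + (9) + (4 + 8*exp(2*I*pi/3)) + (4 + 8*exp(-2*I*pi/3))] = 12/12 = 1
  <chi_rho, chi_4> = (1/12)[1*(3)*conj(3) + 3*(3)*conj(-1) + 4*(2 + exp(-2*I*pi/3))*conj(0) + 4*(2 + exp(2*I*pi/3))*conj(0)]
      = (1/12)[(9) + (-9) + (0) + (0)] = 0/12 = 0
(Exp terms are combined using exp(i*s)*conj(exp(i*t)) = exp(i*(s-t)), and sums of them are collapsed using the identity that for every m > 1 the m distinct m-th roots of unity sum to 0, e.g. 1 + exp(2*I*pi/3) + exp(-2*I*pi/3) = 0.)
Dimension check: dim(rho) = sum (mult * dim) = 2*1 + 0*1 + 1*1 + 0*3 = 3 = chi_rho(e) = 3.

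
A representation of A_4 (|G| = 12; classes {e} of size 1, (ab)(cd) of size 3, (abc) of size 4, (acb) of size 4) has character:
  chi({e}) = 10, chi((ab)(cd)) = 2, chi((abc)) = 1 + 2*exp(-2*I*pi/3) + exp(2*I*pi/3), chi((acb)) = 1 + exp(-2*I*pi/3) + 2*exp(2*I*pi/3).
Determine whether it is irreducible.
Not irreducible (reducible): <chi, chi> = 10 > 1.

Working: <chi, chi> = (1/|G|) sum_C |C| * |chi(C)|^2 = (1/12)[1*|10|^2 + 3*|2|^2 + 4*|1 + 2*exp(-2*I*pi/3) + exp(2*I*pi/3)|^2 + 4*|1 + exp(-2*I*pi/3) + 2*exp(2*I*pi/3)|^2]
  = (1/12)[(100) + (12) + (4) + (4)] = 120/12 = 10.
(Exp terms are combined using exp(i*s)*conj(exp(i*t)) = exp(i*(s-t)), and sums of them are collapsed using the identity that for every m > 1 the m distinct m-th roots of unity sum to 0, e.g. 1 + exp(2*I*pi/3) + exp(-2*I*pi/3) = 0.)
A character is irreducible iff <chi, chi> = 1, so this representation is reducible.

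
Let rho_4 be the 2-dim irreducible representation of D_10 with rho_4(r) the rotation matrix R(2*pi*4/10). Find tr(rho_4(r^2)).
chi_{rho_4}(r^2) = 2*cos(2*pi*4*2/10) = -1/2 + sqrt(5)/2

Details: rho_4(r^2) is rotation by angle 2*pi*4*2/10, whose trace is 2*cos(2*pi*4*2/10) = -1/2 + sqrt(5)/2.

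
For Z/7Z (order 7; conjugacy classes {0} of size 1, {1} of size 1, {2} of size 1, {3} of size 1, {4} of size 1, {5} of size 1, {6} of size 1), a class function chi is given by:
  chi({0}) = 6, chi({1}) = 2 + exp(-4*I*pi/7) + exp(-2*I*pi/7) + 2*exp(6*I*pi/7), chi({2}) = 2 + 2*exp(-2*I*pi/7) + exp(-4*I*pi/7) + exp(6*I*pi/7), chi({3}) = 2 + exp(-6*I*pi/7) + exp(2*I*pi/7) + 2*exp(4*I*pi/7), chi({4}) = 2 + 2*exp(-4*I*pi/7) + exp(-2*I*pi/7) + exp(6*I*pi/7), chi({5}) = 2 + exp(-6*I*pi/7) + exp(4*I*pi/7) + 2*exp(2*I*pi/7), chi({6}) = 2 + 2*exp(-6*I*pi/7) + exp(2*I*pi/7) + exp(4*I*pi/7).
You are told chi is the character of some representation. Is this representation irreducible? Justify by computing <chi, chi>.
Not irreducible (reducible): <chi, chi> = 10 > 1.

Argument: <chi, chi> = (1/|G|) sum_C |C| * |chi(C)|^2 = (1/7)[1*|6|^2 + 1*|2 + exp(-4*I*pi/7) + exp(-2*I*pi/7) + 2*exp(6*I*pi/7)|^2 + 1*|2 + 2*exp(-2*I*pi/7) + exp(-4*I*pi/7) + exp(6*I*pi/7)|^2 + 1*|2 + exp(-6*I*pi/7) + exp(2*I*pi/7) + 2*exp(4*I*pi/7)|^2 + 1*|2 + 2*exp(-4*I*pi/7) + exp(-2*I*pi/7) + exp(6*I*pi/7)|^2 + 1*|2 + exp(-6*I*pi/7) + exp(4*I*pi/7) + 2*exp(2*I*pi/7)|^2 + 1*|2 + 2*exp(-6*I*pi/7) + exp(2*I*pi/7) + exp(4*I*pi/7)|^2]
  = (1/7)[(36) + (10 + 4*exp(-4*I*pi/7) + 6*exp(-6*I*pi/7) + 3*exp(-2*I*pi/7) + 3*exp(2*I*pi/7) + 6*exp(6*I*pi/7) + 4*exp(4*I*pi/7)) + (10 + 6*exp(-2*I*pi/7) + 3*exp(-4*I*pi/7) + 4*exp(-6*I*pi/7) + 4*exp(6*I*pi/7) + 3*exp(4*I*pi/7) + 6*exp(2*I*pi/7)) + (10 + 6*exp(-4*I*pi/7) + 4*exp(-2*I*pi/7) + 3*exp(-6*I*pi/7) + 3*exp(6*I*pi/7) + 4*exp(2*I*pi/7) + 6*exp(4*I*pi/7)) + (10 + 6*exp(-4*I*pi/7) + 4*exp(-2*I*pi/7) + 3*exp(-6*I*pi/7) + 3*exp(6*I*pi/7) + 4*exp(2*I*pi/7) + 6*exp(4*I*pi/7)) + (10 + 6*exp(-2*I*pi/7) + 3*exp(-4*I*pi/7) + 4*exp(-6*I*pi/7) + 4*exp(6*I*pi/7) + 3*exp(4*I*pi/7) + 6*exp(2*I*pi/7)) + (10 + 4*exp(-4*I*pi/7) + 6*exp(-6*I*pi/7) + 3*exp(-2*I*pi/7) + 3*exp(2*I*pi/7) + 6*exp(6*I*pi/7) + 4*exp(4*I*pi/7))] = 70/7 = 10.
(Exp terms are combined using exp(i*s)*conj(exp(i*t)) = exp(i*(s-t)), and sums of them are collapsed using the identity that for every m > 1 the m distinct m-th roots of unity sum to 0, e.g. 1 + exp(2*I*pi/3) + exp(-2*I*pi/3) = 0.)
A character is irreducible iff <chi, chi> = 1, so this representation is reducible.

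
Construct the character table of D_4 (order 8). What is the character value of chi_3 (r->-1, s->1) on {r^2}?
Conjugacy classes: {e} of size 1, {r^2} of size 1, {r^1, r^3} of size 2, {s, sr^2, ...} of size 2, {sr, sr^3, ...} of size 2.
Character table:
  irrep \ class              {e} (size 1)  {r^2} (size 1)  {r^1, r^3} (size 2)  {s, sr^2, ...} (size 2)  {sr, sr^3, ...} (size 2)
  chi_1 (triv)               1             1               1                    1                        1                       
  chi_2 (sign: r->1, s->-1)  1             1               1                    -1                       -1                      
  chi_3 (r->-1, s->1)        1             1               -1                   1                        -1                      
  chi_4 (r->-1, s->-1)       1             1               -1                   -1                       1                       
  chi_5 (2d, j=1)            2             -2              0                    0                        0                       

Spot check: chi_3 (r->-1, s->1) on {r^2} = 1.

Argument: D_4 has order 2*4 = 8 with 5 conjugacy classes, hence 5 irreducibles. Sum of squared dims 1 + 1 + 1 + 1 + 4 = 8 = |G|. Linear characters come from the abelianisation; the 2-dimensional irreps have character r^k -> 2*cos(2*pi*j*k/4), reflections -> 0.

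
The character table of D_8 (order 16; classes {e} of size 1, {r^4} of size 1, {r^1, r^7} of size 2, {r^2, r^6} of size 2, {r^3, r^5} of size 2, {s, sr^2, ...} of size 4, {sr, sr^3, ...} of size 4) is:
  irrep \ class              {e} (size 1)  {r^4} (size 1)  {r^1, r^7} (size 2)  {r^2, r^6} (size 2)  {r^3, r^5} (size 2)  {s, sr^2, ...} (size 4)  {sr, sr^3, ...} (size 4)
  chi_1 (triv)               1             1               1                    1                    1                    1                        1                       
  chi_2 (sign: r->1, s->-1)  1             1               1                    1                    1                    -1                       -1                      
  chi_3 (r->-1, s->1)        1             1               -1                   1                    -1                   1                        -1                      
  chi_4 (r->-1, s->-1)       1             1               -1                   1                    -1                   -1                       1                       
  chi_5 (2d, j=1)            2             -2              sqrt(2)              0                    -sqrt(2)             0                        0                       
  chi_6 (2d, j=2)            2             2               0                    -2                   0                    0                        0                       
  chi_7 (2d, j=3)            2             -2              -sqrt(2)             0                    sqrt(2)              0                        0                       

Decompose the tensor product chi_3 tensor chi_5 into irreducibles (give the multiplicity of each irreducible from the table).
chi_3 tensor chi_5 = chi_7 (all other irreducibles have multiplicity 0).

Solution. The character of a tensor product is the pointwise product (chi_3 * chi_5)(C) = chi_3(C) * chi_5(C):
  {e}: (1)*(2), {r^4}: (1)*(-2), {r^1, r^7}: (-1)*(sqrt(2)), {r^2, r^6}: (1)*(0), {r^3, r^5}: (-1)*(-sqrt(2)), {s, sr^2, ...}: (1)*(0), {sr, sr^3, ...}: (-1)*(0)
so (chi_3 * chi_5) takes values
  {e} -> 2, {r^4} -> -2, {r^1, r^7} -> -sqrt(2), {r^2, r^6} -> 0, {r^3, r^5} -> sqrt(2), {s, sr^2, ...} -> 0, {sr, sr^3, ...} -> 0.
Now take the inner product of this character with each irreducible chi from the table, <chi_3*chi_5, chi> = (1/16) sum_C |C| (chi_3*chi_5)(C) conj(chi(C)):
  <chi_3*chi_5, chi_1> = (1/16)[1*(2)*conj(1) + 1*(-2)*conj(1) + 2*(-sqrt(2))*conj(1) + 2*(0)*conj(1) + 2*(sqrt(2))*conj(1) + 4*(0)*conj(1) + 4*(0)*conj(1)]
      = (1/16)[(2) + (-2) + (-2*sqrt(2)) + (0) + (2*sqrt(2)) + (0) + (0)] = 0/16 = 0
  <chi_3*chi_5, chi_2> = (1/16)[1*(2)*conj(1) + 1*(-2)*conj(1) + 2*(-sqrt(2))*conj(1) + 2*(0)*conj(1) + 2*(sqrt(2))*conj(1) + 4*(0)*conj(-1) + 4*(0)*conj(-1)]
      = (1/16)[(2) + (-2) + (-2*sqrt(2)) + (0) + (2*sqrt(2)) + (0) + (0)] = 0/16 = 0
  <chi_3*chi_5, chi_3> = (1/16)[1*(2)*conj(1) + 1*(-2)*conj(1) + 2*(-sqrt(2))*conj(-1) + 2*(0)*conj(1) + 2*(sqrt(2))*conj(-1) + 4*(0)*conj(1) + 4*(0)*conj(-1)]
      = (1/16)[(2) + (-2) + (2*sqrt(2)) + (0) + (-2*sqrt(2)) + (0) + (0)] = 0/16 = 0
  <chi_3*chi_5, chi_4> = (1/16)[1*(2)*conj(1) + 1*(-2)*conj(1) + 2*(-sqrt(2))*conj(-1) + 2*(0)*conj(1) + 2*(sqrt(2))*conj(-1) + 4*(0)*conj(-1) + 4*(0)*conj(1)]
      = (1/16)[(2) + (-2) + (2*sqrt(2)) + (0) + (-2*sqrt(2)) + (0) + (0)] = 0/16 = 0
  <chi_3*chi_5, chi_5> = (1/16)[1*(2)*conj(2) + 1*(-2)*conj(-2) + 2*(-sqrt(2))*conj(sqrt(2)) + 2*(0)*conj(0) + 2*(sqrt(2))*conj(-sqrt(2)) + 4*(0)*conj(0) + 4*(0)*conj(0)]
      = (1/16)[(4) + (4) + (-4) + (0) + (-4) + (0) + (0)] = 0/16 = 0
  <chi_3*chi_5, chi_6> = (1/16)[1*(2)*conj(2) + 1*(-2)*conj(2) + 2*(-sqrt(2))*conj(0) + 2*(0)*conj(-2) + 2*(sqrt(2))*conj(0) + 4*(0)*conj(0) + 4*(0)*conj(0)]
      = (1/16)[(4) + (-4) + (0) + (0) + (0) + (0) + (0)] = 0/16 = 0
  <chi_3*chi_5, chi_7> = (1/16)[1*(2)*conj(2) + 1*(-2)*conj(-2) + 2*(-sqrt(2))*conj(-sqrt(2)) + 2*(0)*conj(0) + 2*(sqrt(2))*conj(sqrt(2)) + 4*(0)*conj(0) + 4*(0)*conj(0)]
      = (1/16)[(4) + (4) + (4) + (0) + (4) + (0) + (0)] = 16/16 = 1
Hence the multiplicities are chi_7: 1. Dimension check: dim(chi_3)*dim(chi_5) = 1*2 = 2 and sum (mult * dim) = 1*2 = 2.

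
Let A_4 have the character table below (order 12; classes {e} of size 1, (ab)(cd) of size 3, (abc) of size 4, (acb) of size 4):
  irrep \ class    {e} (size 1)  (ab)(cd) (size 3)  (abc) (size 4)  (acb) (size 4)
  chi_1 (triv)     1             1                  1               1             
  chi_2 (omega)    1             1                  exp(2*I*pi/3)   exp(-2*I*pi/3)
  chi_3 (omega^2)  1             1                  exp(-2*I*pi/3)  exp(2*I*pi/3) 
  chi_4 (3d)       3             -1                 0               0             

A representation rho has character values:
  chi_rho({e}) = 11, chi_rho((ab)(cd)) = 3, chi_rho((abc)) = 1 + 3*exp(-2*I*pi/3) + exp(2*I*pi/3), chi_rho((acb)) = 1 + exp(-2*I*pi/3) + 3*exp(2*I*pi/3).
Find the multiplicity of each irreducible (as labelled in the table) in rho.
Multiplicities: chi_1: 1, chi_2: 1, chi_3: 3, chi_4: 2.

Justification: Use <chi_rho, chi> = (1/|G|) sum_C |C| * chi_rho(C) * conj(chi(C)) with |G| = 12 for each irreducible chi in the table:
  <chi_rho, chi_1> = (1/12)[1*(11)*conj(1) + 3*(3)*conj(1) + 4*(1 + 3*exp(-2*I*pi/3) + exp(2*I*pi/3))*conj(1) + 4*(1 + exp(-2*I*pi/3) + 3*exp(2*I*pi/3))*conj(1)]
      = (1/12)[(11) + (9) + (4 + 12*exp(-2*I*pi/3) + 4*exp(2*I*pi/3)) + (4 + 4*exp(-2*I*pi/3) + 12*exp(2*I*pi/3))] = 12/12 = 1
  <chi_rho, chi_2> = (1/12)[1*(11)*conj(1) + 3*(3)*conj(1) + 4*(1 + 3*exp(-2*I*pi/3) + exp(2*I*pi/3))*conj(exp(2*I*pi/3)) + 4*(1 + exp(-2*I*pi/3) + 3*exp(2*I*pi/3))*conj(exp(-2*I*pi/3))]
      = (1/12)[(11) + (9) + (4 + 4*exp(-2*I*pi/3) + 12*exp(2*I*pi/3)) + (4 + 12*exp(-2*I*pi/3) + 4*exp(2*I*pi/3))] = 12/12 = 1
  <chi_rho, chi_3> = (1/12)[1*(11)*conj(1) + 3*(3)*conj(1) + 4*(1 + 3*exp(-2*I*pi/3) + exp(2*I*pi/3))*conj(exp(-2*I*pi/3)) + 4*(1 + exp(-2*I*pi/3) + 3*exp(2*I*pi/3))*conj(exp(2*I*pi/3))]
      = (1/12)[(11) + (9) + (8) + (8)] = 36/12 = 3
  <chi_rho, chi_4> = (1/12)[1*(11)*conj(3) + 3*(3)*conj(-1) + 4*(1 + 3*exp(-2*I*pi/3) + exp(2*I*pi/3))*conj(0) + 4*(1 + exp(-2*I*pi/3) + 3*exp(2*I*pi/3))*conj(0)]
      = (1/12)[(33) + (-9) + (0) + (0)] = 24/12 = 2
(Exp terms are combined using exp(i*s)*conj(exp(i*t)) = exp(i*(s-t)), and sums of them are collapsed using the identity that for every m > 1 the m distinct m-th roots of unity sum to 0, e.g. 1 + exp(2*I*pi/3) + exp(-2*I*pi/3) = 0.)
Dimension check: dim(rho) = sum (mult * dim) = 1*1 + 1*1 + 3*1 + 2*3 = 11 = chi_rho(e) = 11.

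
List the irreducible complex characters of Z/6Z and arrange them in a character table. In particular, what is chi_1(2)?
Character table of Z/6Z (irreps indexed chi_0,...,chi_5 with chi_k(m) = zeta_6^(k*m), zeta_6 = exp(2*pi*i/6)):
  irrep \ class  {0} (size 1)  {1} (size 1)    {2} (size 1)    {3} (size 1)  {4} (size 1)    {5} (size 1)  
  chi_0          1             1               1               1             1               1             
  chi_1          1             exp(I*pi/3)     exp(2*I*pi/3)   -1            exp(-2*I*pi/3)  exp(-I*pi/3)  
  chi_2          1             exp(2*I*pi/3)   exp(-2*I*pi/3)  1             exp(2*I*pi/3)   exp(-2*I*pi/3)
  chi_3          1             -1              1               -1            1               -1            
  chi_4          1             exp(-2*I*pi/3)  exp(2*I*pi/3)   1             exp(-2*I*pi/3)  exp(2*I*pi/3) 
  chi_5          1             exp(-I*pi/3)    exp(-2*I*pi/3)  -1            exp(2*I*pi/3)   exp(I*pi/3)   

Spot check: chi_1(2) = zeta_6^(1*2) = zeta_6^2 = exp(2*I*pi/3).

Proof sketch: Z/6Z is abelian, so all 6 irreducible complex representations are 1-dimensional. They are given by chi_k(m) = zeta_6^(k*m) for k = 0,...,5. Row orthogonality: sum_m chi_k(m) conj(chi_l(m)) = 6 * [k = l].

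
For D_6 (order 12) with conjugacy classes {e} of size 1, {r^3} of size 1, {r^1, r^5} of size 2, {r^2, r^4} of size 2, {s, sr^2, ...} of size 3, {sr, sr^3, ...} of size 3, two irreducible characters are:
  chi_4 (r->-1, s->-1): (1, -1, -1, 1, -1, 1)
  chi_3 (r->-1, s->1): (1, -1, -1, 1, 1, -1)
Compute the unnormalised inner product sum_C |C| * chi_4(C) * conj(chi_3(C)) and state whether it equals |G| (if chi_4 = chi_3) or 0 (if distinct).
Sum = 0; so <chi_4, chi_3> = 0 (distinct irreducibles are orthogonal).

Details: Compute term by term over conjugacy classes (|C| * chi_4(C) * conj(chi_3(C))):
  1*(1)*conj(1) + 1*(-1)*conj(-1) + 2*(-1)*conj(-1) + 2*(1)*conj(1) + 3*(-1)*conj(1) + 3*(1)*conj(-1)
  = (1) + (1) + (2) + (2) + (-3) + (-3)
  = 0.
Dividing by |G| = 12 gives 0/12 = 0, matching the row-orthogonality relation <chi_4, chi_3> = [chi_4 = chi_3].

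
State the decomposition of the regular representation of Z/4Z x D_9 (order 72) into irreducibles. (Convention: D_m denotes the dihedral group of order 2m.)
Each irreducible V_i of dimension d_i appears with multiplicity d_i, i.e. rho_reg = (direct sum over all irreducibles V_i) d_i V_i. The irreducible dimensions for Z/4Z x D_9 are 1, 1, 1, 1, 1, 1, 1, 1, 2, 2, 2, 2, 2, 2, 2, 2, 2, 2, 2, 2, 2, 2, 2, 2: 8 irreducibles of dimension 1, each with multiplicity 1; 16 irreducibles of dimension 2, each with multiplicity 2. Total dimension 8*1*1 + 16*2*2 = 72 = |G|.

Proof sketch: General theorem: in the regular representation of a finite group G, each irreducible appears with multiplicity equal to its dimension. Check: dim(rho_reg) = sum d_i^2 = 1 + 1 + 1 + 1 + 1 + 1 + 1 + 1 + 4 + 4 + 4 + 4 + 4 + 4 + 4 + 4 + 4 + 4 + 4 + 4 + 4 + 4 + 4 + 4 = 72 = |G|.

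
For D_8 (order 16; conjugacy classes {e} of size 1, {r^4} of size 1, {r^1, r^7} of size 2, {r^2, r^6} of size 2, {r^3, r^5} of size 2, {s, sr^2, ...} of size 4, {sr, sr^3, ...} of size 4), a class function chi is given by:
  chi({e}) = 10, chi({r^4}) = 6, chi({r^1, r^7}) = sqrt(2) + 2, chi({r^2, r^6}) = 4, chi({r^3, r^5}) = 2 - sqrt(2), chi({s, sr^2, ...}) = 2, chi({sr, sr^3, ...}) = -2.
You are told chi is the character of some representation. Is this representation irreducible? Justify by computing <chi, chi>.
Not irreducible (reducible): <chi, chi> = 14 > 1.

Reasoning: <chi, chi> = (1/|G|) sum_C |C| * |chi(C)|^2 = (1/16)[1*|10|^2 + 1*|6|^2 + 2*|sqrt(2) + 2|^2 + 2*|4|^2 + 2*|2 - sqrt(2)|^2 + 4*|2|^2 + 4*|-2|^2]
  = (1/16)[(100) + (36) + (8*sqrt(2) + 12) + (32) + (12 - 8*sqrt(2)) + (16) + (16)] = 224/16 = 14.
A character is irreducible iff <chi, chi> = 1, so this representation is reducible.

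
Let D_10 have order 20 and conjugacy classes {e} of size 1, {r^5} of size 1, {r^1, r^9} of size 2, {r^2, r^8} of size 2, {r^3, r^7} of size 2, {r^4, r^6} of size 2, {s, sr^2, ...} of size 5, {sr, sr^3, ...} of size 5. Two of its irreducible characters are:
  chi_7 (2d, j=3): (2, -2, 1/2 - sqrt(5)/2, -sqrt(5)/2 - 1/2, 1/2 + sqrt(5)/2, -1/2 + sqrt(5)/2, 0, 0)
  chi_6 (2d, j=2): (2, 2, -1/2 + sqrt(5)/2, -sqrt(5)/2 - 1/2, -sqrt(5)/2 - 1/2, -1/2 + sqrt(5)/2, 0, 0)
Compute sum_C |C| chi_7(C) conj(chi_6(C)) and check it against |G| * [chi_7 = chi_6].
Sum = 0; so <chi_7, chi_6> = 0 (distinct irreducibles are orthogonal).

Derivation: Compute term by term over conjugacy classes (|C| * chi_7(C) * conj(chi_6(C))):
  1*(2)*conj(2) + 1*(-2)*conj(2) + 2*(1/2 - sqrt(5)/2)*conj(-1/2 + sqrt(5)/2) + 2*(-sqrt(5)/2 - 1/2)*conj(-sqrt(5)/2 - 1/2) + 2*(1/2 + sqrt(5)/2)*conj(-sqrt(5)/2 - 1/2) + 2*(-1/2 + sqrt(5)/2)*conj(-1/2 + sqrt(5)/2) + 5*(0)*conj(0) + 5*(0)*conj(0)
  = (4) + (-4) + (-3 + sqrt(5)) + (sqrt(5) + 3) + (-3 - sqrt(5)) + (3 - sqrt(5)) + (0) + (0)
  = 0.
Dividing by |G| = 20 gives 0/20 = 0, matching the row-orthogonality relation <chi_7, chi_6> = [chi_7 = chi_6].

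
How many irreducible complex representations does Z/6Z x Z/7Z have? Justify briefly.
42

Argument: The number of irreducible complex representations of a finite group equals its number of conjugacy classes. Z/6Z x Z/7Z is abelian of order 42, so every element is its own conjugacy class: 42 classes, so Z/6Z x Z/7Z (order 42) has exactly 42 irreducible complex representations.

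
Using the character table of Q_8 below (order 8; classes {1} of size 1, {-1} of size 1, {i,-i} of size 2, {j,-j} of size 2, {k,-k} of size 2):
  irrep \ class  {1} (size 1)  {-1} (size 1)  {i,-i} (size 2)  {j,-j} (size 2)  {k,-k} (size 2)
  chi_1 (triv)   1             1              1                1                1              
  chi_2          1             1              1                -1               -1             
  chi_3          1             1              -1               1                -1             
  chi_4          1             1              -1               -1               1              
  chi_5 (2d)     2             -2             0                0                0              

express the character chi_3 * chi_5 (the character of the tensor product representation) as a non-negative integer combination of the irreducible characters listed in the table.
chi_3 tensor chi_5 = chi_5 (all other irreducibles have multiplicity 0).

Derivation: The character of a tensor product is the pointwise product (chi_3 * chi_5)(C) = chi_3(C) * chi_5(C):
  {1}: (1)*(2), {-1}: (1)*(-2), {i,-i}: (-1)*(0), {j,-j}: (1)*(0), {k,-k}: (-1)*(0)
so (chi_3 * chi_5) takes values
  {1} -> 2, {-1} -> -2, {i,-i} -> 0, {j,-j} -> 0, {k,-k} -> 0.
Now take the inner product of this character with each irreducible chi from the table, <chi_3*chi_5, chi> = (1/8) sum_C |C| (chi_3*chi_5)(C) conj(chi(C)):
  <chi_3*chi_5, chi_1> = (1/8)[1*(2)*conj(1) + 1*(-2)*conj(1) + 2*(0)*conj(1) + 2*(0)*conj(1) + 2*(0)*conj(1)]
      = (1/8)[(2) + (-2) + (0) + (0) + (0)] = 0/8 = 0
  <chi_3*chi_5, chi_2> = (1/8)[1*(2)*conj(1) + 1*(-2)*conj(1) + 2*(0)*conj(1) + 2*(0)*conj(-1) + 2*(0)*conj(-1)]
      = (1/8)[(2) + (-2) + (0) + (0) + (0)] = 0/8 = 0
  <chi_3*chi_5, chi_3> = (1/8)[1*(2)*conj(1) + 1*(-2)*conj(1) + 2*(0)*conj(-1) + 2*(0)*conj(1) + 2*(0)*conj(-1)]
      = (1/8)[(2) + (-2) + (0) + (0) + (0)] = 0/8 = 0
  <chi_3*chi_5, chi_4> = (1/8)[1*(2)*conj(1) + 1*(-2)*conj(1) + 2*(0)*conj(-1) + 2*(0)*conj(-1) + 2*(0)*conj(1)]
      = (1/8)[(2) + (-2) + (0) + (0) + (0)] = 0/8 = 0
  <chi_3*chi_5, chi_5> = (1/8)[1*(2)*conj(2) + 1*(-2)*conj(-2) + 2*(0)*conj(0) + 2*(0)*conj(0) + 2*(0)*conj(0)]
      = (1/8)[(4) + (4) + (0) + (0) + (0)] = 8/8 = 1
Hence the multiplicities are chi_5: 1. Dimension check: dim(chi_3)*dim(chi_5) = 1*2 = 2 and sum (mult * dim) = 1*2 = 2.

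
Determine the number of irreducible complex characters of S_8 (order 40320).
22

Solution. The number of irreducible complex representations of a finite group equals its number of conjugacy classes. Conjugacy classes in S_8 correspond to cycle types, i.e. partitions of 8; there are p(8) = 22 of them, so S_8 (order 40320) has exactly 22 irreducible complex representations.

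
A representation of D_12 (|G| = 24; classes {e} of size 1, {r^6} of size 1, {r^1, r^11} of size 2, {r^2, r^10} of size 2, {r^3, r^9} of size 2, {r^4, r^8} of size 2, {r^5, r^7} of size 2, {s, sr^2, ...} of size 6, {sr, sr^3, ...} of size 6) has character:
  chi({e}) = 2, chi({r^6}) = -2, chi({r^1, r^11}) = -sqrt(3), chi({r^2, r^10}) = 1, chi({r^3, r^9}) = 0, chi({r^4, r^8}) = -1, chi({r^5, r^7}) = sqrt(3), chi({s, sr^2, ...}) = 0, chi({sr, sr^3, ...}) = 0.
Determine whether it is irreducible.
Irreducible: <chi, chi> = 1.

<chi, chi> = (1/|G|) sum_C |C| * |chi(C)|^2 = (1/24)[1*|2|^2 + 1*|-2|^2 + 2*|-sqrt(3)|^2 + 2*|1|^2 + 2*|0|^2 + 2*|-1|^2 + 2*|sqrt(3)|^2 + 6*|0|^2 + 6*|0|^2]
  = (1/24)[(4) + (4) + (6) + (2) + (0) + (2) + (6) + (0) + (0)] = 24/24 = 1.
A character is irreducible iff <chi, chi> = 1, so this representation is irreducible.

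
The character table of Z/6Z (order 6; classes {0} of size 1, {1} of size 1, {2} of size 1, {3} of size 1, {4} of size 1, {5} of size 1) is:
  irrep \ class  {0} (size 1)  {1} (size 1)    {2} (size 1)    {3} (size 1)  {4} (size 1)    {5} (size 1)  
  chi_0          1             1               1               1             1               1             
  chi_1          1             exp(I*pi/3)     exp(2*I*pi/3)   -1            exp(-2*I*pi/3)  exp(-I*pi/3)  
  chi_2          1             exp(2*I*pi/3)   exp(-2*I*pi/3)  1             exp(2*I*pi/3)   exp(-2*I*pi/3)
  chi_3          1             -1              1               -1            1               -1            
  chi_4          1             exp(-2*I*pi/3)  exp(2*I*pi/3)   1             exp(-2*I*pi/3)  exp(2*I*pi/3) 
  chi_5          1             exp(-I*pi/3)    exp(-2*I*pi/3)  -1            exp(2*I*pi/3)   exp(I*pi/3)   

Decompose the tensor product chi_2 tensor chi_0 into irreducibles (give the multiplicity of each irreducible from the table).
chi_2 tensor chi_0 = chi_2 (all other irreducibles have multiplicity 0).

Justification: The character of a tensor product is the pointwise product (chi_2 * chi_0)(C) = chi_2(C) * chi_0(C):
  {0}: (1)*(1), {1}: (exp(2*I*pi/3))*(1), {2}: (exp(-2*I*pi/3))*(1), {3}: (1)*(1), {4}: (exp(2*I*pi/3))*(1), {5}: (exp(-2*I*pi/3))*(1)
so (chi_2 * chi_0) takes values
  {0} -> 1, {1} -> exp(2*I*pi/3), {2} -> exp(-2*I*pi/3), {3} -> 1, {4} -> exp(2*I*pi/3), {5} -> exp(-2*I*pi/3).
Now take the inner product of this character with each irreducible chi from the table, <chi_2*chi_0, chi> = (1/6) sum_C |C| (chi_2*chi_0)(C) conj(chi(C)):
  <chi_2*chi_0, chi_0> = (1/6)[1*(1)*conj(1) + 1*(exp(2*I*pi/3))*conj(1) + 1*(exp(-2*I*pi/3))*conj(1) + 1*(1)*conj(1) + 1*(exp(2*I*pi/3))*conj(1) + 1*(exp(-2*I*pi/3))*conj(1)]
      = (1/6)[(1) + (exp(2*I*pi/3)) + (exp(-2*I*pi/3)) + (1) + (exp(2*I*pi/3)) + (exp(-2*I*pi/3))] = 0/6 = 0
  <chi_2*chi_0, chi_1> = (1/6)[1*(1)*conj(1) + 1*(exp(2*I*pi/3))*conj(exp(I*pi/3)) + 1*(exp(-2*I*pi/3))*conj(exp(2*I*pi/3)) + 1*(1)*conj(-1) + 1*(exp(2*I*pi/3))*conj(exp(-2*I*pi/3)) + 1*(exp(-2*I*pi/3))*conj(exp(-I*pi/3))]
      = (1/6)[(1) + (exp(I*pi/3)) + (exp(2*I*pi/3)) + (-1) + (exp(-2*I*pi/3)) + (exp(-I*pi/3))] = 0/6 = 0
  <chi_2*chi_0, chi_2> = (1/6)[1*(1)*conj(1) + 1*(exp(2*I*pi/3))*conj(exp(2*I*pi/3)) + 1*(exp(-2*I*pi/3))*conj(exp(-2*I*pi/3)) + 1*(1)*conj(1) + 1*(exp(2*I*pi/3))*conj(exp(2*I*pi/3)) + 1*(exp(-2*I*pi/3))*conj(exp(-2*I*pi/3))]
      = (1/6)[(1) + (1) + (1) + (1) + (1) + (1)] = 6/6 = 1
  <chi_2*chi_0, chi_3> = (1/6)[1*(1)*conj(1) + 1*(exp(2*I*pi/3))*conj(-1) + 1*(exp(-2*I*pi/3))*conj(1) + 1*(1)*conj(-1) + 1*(exp(2*I*pi/3))*conj(1) + 1*(exp(-2*I*pi/3))*conj(-1)]
      = (1/6)[(1) + (-exp(2*I*pi/3)) + (exp(-2*I*pi/3)) + (-1) + (exp(2*I*pi/3)) + (-exp(-2*I*pi/3))] = 0/6 = 0
  <chi_2*chi_0, chi_4> = (1/6)[1*(1)*conj(1) + 1*(exp(2*I*pi/3))*conj(exp(-2*I*pi/3)) + 1*(exp(-2*I*pi/3))*conj(exp(2*I*pi/3)) + 1*(1)*conj(1) + 1*(exp(2*I*pi/3))*conj(exp(-2*I*pi/3)) + 1*(exp(-2*I*pi/3))*conj(exp(2*I*pi/3))]
      = (1/6)[(1) + (exp(-2*I*pi/3)) + (exp(2*I*pi/3)) + (1) + (exp(-2*I*pi/3)) + (exp(2*I*pi/3))] = 0/6 = 0
  <chi_2*chi_0, chi_5> = (1/6)[1*(1)*conj(1) + 1*(exp(2*I*pi/3))*conj(exp(-I*pi/3)) + 1*(exp(-2*I*pi/3))*conj(exp(-2*I*pi/3)) + 1*(1)*conj(-1) + 1*(exp(2*I*pi/3))*conj(exp(2*I*pi/3)) + 1*(exp(-2*I*pi/3))*conj(exp(I*pi/3))]
      = (1/6)[(1) + (-1) + (1) + (-1) + (1) + (-1)] = 0/6 = 0
(Exp terms are combined using exp(i*s)*conj(exp(i*t)) = exp(i*(s-t)), and sums of them are collapsed using the identity that for every m > 1 the m distinct m-th roots of unity sum to 0, e.g. 1 + exp(2*I*pi/3) + exp(-2*I*pi/3) = 0.)
Hence the multiplicities are chi_2: 1. Dimension check: dim(chi_2)*dim(chi_0) = 1*1 = 1 and sum (mult * dim) = 1*1 = 1.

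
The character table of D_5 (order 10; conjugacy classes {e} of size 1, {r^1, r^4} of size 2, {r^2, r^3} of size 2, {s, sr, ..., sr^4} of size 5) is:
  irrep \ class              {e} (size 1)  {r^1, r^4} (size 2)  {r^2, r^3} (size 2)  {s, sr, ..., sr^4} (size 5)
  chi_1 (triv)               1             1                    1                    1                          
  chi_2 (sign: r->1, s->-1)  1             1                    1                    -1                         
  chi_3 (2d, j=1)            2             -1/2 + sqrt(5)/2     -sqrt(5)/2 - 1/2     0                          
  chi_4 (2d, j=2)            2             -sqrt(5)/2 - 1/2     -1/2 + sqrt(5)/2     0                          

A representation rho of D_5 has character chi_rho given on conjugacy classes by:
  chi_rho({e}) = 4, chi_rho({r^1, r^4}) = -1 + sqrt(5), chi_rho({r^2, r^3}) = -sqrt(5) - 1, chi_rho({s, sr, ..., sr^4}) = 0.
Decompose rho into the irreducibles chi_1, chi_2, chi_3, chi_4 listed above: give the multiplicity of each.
Multiplicities: chi_1: 0, chi_2: 0, chi_3: 2, chi_4: 0.

Explanation: Use <chi_rho, chi> = (1/|G|) sum_C |C| * chi_rho(C) * conj(chi(C)) with |G| = 10 for each irreducible chi in the table:
  <chi_rho, chi_1> = (1/10)[1*(4)*conj(1) + 2*(-1 + sqrt(5))*conj(1) + 2*(-sqrt(5) - 1)*conj(1) + 5*(0)*conj(1)]
      = (1/10)[(4) + (-2 + 2*sqrt(5)) + (-2*sqrt(5) - 2) + (0)] = 0/10 = 0
  <chi_rho, chi_2> = (1/10)[1*(4)*conj(1) + 2*(-1 + sqrt(5))*conj(1) + 2*(-sqrt(5) - 1)*conj(1) + 5*(0)*conj(-1)]
      = (1/10)[(4) + (-2 + 2*sqrt(5)) + (-2*sqrt(5) - 2) + (0)] = 0/10 = 0
  <chi_rho, chi_3> = (1/10)[1*(4)*conj(2) + 2*(-1 + sqrt(5))*conj(-1/2 + sqrt(5)/2) + 2*(-sqrt(5) - 1)*conj(-sqrt(5)/2 - 1/2) + 5*(0)*conj(0)]
      = (1/10)[(8) + (6 - 2*sqrt(5)) + (2*sqrt(5) + 6) + (0)] = 20/10 = 2
  <chi_rho, chi_4> = (1/10)[1*(4)*conj(2) + 2*(-1 + sqrt(5))*conj(-sqrt(5)/2 - 1/2) + 2*(-sqrt(5) - 1)*conj(-1/2 + sqrt(5)/2) + 5*(0)*conj(0)]
      = (1/10)[(8) + (-4) + (-4) + (0)] = 0/10 = 0
Dimension check: dim(rho) = sum (mult * dim) = 0*1 + 0*1 + 2*2 + 0*2 = 4 = chi_rho(e) = 4.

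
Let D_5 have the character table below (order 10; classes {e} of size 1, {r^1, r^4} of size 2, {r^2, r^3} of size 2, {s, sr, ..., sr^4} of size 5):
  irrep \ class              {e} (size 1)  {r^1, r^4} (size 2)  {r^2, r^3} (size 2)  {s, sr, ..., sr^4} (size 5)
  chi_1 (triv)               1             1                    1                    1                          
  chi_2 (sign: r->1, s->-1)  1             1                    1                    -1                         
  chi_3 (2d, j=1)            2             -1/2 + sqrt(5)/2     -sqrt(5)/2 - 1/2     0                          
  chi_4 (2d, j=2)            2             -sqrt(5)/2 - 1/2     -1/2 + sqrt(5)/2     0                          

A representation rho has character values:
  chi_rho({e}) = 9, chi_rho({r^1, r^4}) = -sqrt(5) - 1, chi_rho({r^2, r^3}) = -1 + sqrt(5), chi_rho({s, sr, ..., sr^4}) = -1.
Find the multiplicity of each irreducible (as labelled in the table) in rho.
Multiplicities: chi_1: 0, chi_2: 1, chi_3: 1, chi_4: 3.

Why: Use <chi_rho, chi> = (1/|G|) sum_C |C| * chi_rho(C) * conj(chi(C)) with |G| = 10 for each irreducible chi in the table:
  <chi_rho, chi_1> = (1/10)[1*(9)*conj(1) + 2*(-sqrt(5) - 1)*conj(1) + 2*(-1 + sqrt(5))*conj(1) + 5*(-1)*conj(1)]
      = (1/10)[(9) + (-2*sqrt(5) - 2) + (-2 + 2*sqrt(5)) + (-5)] = 0/10 = 0
  <chi_rho, chi_2> = (1/10)[1*(9)*conj(1) + 2*(-sqrt(5) - 1)*conj(1) + 2*(-1 + sqrt(5))*conj(1) + 5*(-1)*conj(-1)]
      = (1/10)[(9) + (-2*sqrt(5) - 2) + (-2 + 2*sqrt(5)) + (5)] = 10/10 = 1
  <chi_rho, chi_3> = (1/10)[1*(9)*conj(2) + 2*(-sqrt(5) - 1)*conj(-1/2 + sqrt(5)/2) + 2*(-1 + sqrt(5))*conj(-sqrt(5)/2 - 1/2) + 5*(-1)*conj(0)]
      = (1/10)[(18) + (-4) + (-4) + (0)] = 10/10 = 1
  <chi_rho, chi_4> = (1/10)[1*(9)*conj(2) + 2*(-sqrt(5) - 1)*conj(-sqrt(5)/2 - 1/2) + 2*(-1 + sqrt(5))*conj(-1/2 + sqrt(5)/2) + 5*(-1)*conj(0)]
      = (1/10)[(18) + (2*sqrt(5) + 6) + (6 - 2*sqrt(5)) + (0)] = 30/10 = 3
Dimension check: dim(rho) = sum (mult * dim) = 0*1 + 1*1 + 1*2 + 3*2 = 9 = chi_rho(e) = 9.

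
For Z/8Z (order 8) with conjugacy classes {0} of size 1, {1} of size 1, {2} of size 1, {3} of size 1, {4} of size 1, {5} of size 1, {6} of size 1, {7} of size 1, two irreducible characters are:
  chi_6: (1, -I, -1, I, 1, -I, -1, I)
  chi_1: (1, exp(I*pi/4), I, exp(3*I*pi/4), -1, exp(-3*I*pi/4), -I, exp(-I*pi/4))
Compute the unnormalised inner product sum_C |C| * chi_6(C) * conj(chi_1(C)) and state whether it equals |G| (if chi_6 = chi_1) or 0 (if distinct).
Sum = 0; so <chi_6, chi_1> = 0 (distinct irreducibles are orthogonal).

Justification: Compute term by term over conjugacy classes (|C| * chi_6(C) * conj(chi_1(C))):
  1*(1)*conj(1) + 1*(-I)*conj(exp(I*pi/4)) + 1*(-1)*conj(I) + 1*(I)*conj(exp(3*I*pi/4)) + 1*(1)*conj(-1) + 1*(-I)*conj(exp(-3*I*pi/4)) + 1*(-1)*conj(-I) + 1*(I)*conj(exp(-I*pi/4))
  = (1) + (-exp(I*pi/4)) + (I) + (exp(-I*pi/4)) + (-1) + (-exp(-3*I*pi/4)) + (-I) + (exp(3*I*pi/4))
  = 0.
(Exp terms are combined using exp(i*s)*conj(exp(i*t)) = exp(i*(s-t)), and sums of them are collapsed using the identity that for every m > 1 the m distinct m-th roots of unity sum to 0, e.g. 1 + exp(2*I*pi/3) + exp(-2*I*pi/3) = 0.)
Dividing by |G| = 8 gives 0/8 = 0, matching the row-orthogonality relation <chi_6, chi_1> = [chi_6 = chi_1].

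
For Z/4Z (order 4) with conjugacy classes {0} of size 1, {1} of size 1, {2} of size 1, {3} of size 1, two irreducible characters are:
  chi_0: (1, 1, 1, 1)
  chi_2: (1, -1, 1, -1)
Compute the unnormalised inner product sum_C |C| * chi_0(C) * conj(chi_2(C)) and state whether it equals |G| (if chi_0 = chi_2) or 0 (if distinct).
Sum = 0; so <chi_0, chi_2> = 0 (distinct irreducibles are orthogonal).

Reasoning: Compute term by term over conjugacy classes (|C| * chi_0(C) * conj(chi_2(C))):
  1*(1)*conj(1) + 1*(1)*conj(-1) + 1*(1)*conj(1) + 1*(1)*conj(-1)
  = (1) + (-1) + (1) + (-1)
  = 0.
(Exp terms are combined using exp(i*s)*conj(exp(i*t)) = exp(i*(s-t)), and sums of them are collapsed using the identity that for every m > 1 the m distinct m-th roots of unity sum to 0, e.g. 1 + exp(2*I*pi/3) + exp(-2*I*pi/3) = 0.)
Dividing by |G| = 4 gives 0/4 = 0, matching the row-orthogonality relation <chi_0, chi_2> = [chi_0 = chi_2].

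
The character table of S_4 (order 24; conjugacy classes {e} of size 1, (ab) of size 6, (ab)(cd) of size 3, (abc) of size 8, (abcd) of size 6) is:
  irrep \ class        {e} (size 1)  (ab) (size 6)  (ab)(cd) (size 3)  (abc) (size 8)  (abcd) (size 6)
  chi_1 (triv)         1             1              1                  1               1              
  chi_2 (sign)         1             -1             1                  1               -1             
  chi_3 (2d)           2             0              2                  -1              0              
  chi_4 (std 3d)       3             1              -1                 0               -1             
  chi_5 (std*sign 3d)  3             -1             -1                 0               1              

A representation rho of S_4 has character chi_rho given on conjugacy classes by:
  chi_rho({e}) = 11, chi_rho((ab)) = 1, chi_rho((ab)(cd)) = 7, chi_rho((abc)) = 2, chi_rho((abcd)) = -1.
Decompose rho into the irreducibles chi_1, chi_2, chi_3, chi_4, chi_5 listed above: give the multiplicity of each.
Multiplicities: chi_1: 2, chi_2: 2, chi_3: 2, chi_4: 1, chi_5: 0.

Explanation: Use <chi_rho, chi> = (1/|G|) sum_C |C| * chi_rho(C) * conj(chi(C)) with |G| = 24 for each irreducible chi in the table:
  <chi_rho, chi_1> = (1/24)[1*(11)*conj(1) + 6*(1)*conj(1) + 3*(7)*conj(1) + 8*(2)*conj(1) + 6*(-1)*conj(1)]
      = (1/24)[(11) + (6) + (21) + (16) + (-6)] = 48/24 = 2
  <chi_rho, chi_2> = (1/24)[1*(11)*conj(1) + 6*(1)*conj(-1) + 3*(7)*conj(1) + 8*(2)*conj(1) + 6*(-1)*conj(-1)]
      = (1/24)[(11) + (-6) + (21) + (16) + (6)] = 48/24 = 2
  <chi_rho, chi_3> = (1/24)[1*(11)*conj(2) + 6*(1)*conj(0) + 3*(7)*conj(2) + 8*(2)*conj(-1) + 6*(-1)*conj(0)]
      = (1/24)[(22) + (0) + (42) + (-16) + (0)] = 48/24 = 2
  <chi_rho, chi_4> = (1/24)[1*(11)*conj(3) + 6*(1)*conj(1) + 3*(7)*conj(-1) + 8*(2)*conj(0) + 6*(-1)*conj(-1)]
      = (1/24)[(33) + (6) + (-21) + (0) + (6)] = 24/24 = 1
  <chi_rho, chi_5> = (1/24)[1*(11)*conj(3) + 6*(1)*conj(-1) + 3*(7)*conj(-1) + 8*(2)*conj(0) + 6*(-1)*conj(1)]
      = (1/24)[(33) + (-6) + (-21) + (0) + (-6)] = 0/24 = 0
Dimension check: dim(rho) = sum (mult * dim) = 2*1 + 2*1 + 2*2 + 1*3 + 0*3 = 11 = chi_rho(e) = 11.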